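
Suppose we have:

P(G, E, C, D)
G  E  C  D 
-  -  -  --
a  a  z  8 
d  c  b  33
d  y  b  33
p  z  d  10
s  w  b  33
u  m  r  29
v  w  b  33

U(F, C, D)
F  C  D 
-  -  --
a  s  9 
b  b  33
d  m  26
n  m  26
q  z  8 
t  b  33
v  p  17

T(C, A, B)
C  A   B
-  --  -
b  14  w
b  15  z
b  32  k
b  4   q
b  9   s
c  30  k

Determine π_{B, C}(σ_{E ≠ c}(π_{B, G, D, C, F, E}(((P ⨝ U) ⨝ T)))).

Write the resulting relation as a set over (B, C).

{(k, b), (q, b), (s, b), (w, b), (z, b)}

P ⋈ U (natural join on C, D): {(a, a, z, 8, q), (d, c, b, 33, b), (d, c, b, 33, t), (d, y, b, 33, b), (d, y, b, 33, t), (s, w, b, 33, b), (s, w, b, 33, t), (v, w, b, 33, b), (v, w, b, 33, t)}
(P ⨝ U) ⋈ T (natural join on C): {(d, c, b, 33, b, 14, w), (d, c, b, 33, b, 15, z), (d, c, b, 33, b, 32, k), (d, c, b, 33, b, 4, q), (d, c, b, 33, b, 9, s), (d, c, b, 33, t, 14, w), (d, c, b, 33, t, 15, z), (d, c, b, 33, t, 32, k), (d, c, b, 33, t, 4, q), (d, c, b, 33, t, 9, s), (d, y, b, 33, b, 14, w), (d, y, b, 33, b, 15, z), (d, y, b, 33, b, 32, k), (d, y, b, 33, b, 4, q), (d, y, b, 33, b, 9, s), (d, y, b, 33, t, 14, w), (d, y, b, 33, t, 15, z), (d, y, b, 33, t, 32, k), (d, y, b, 33, t, 4, q), (d, y, b, 33, t, 9, s), (s, w, b, 33, b, 14, w), (s, w, b, 33, b, 15, z), (s, w, b, 33, b, 32, k), (s, w, b, 33, b, 4, q), (s, w, b, 33, b, 9, s), (s, w, b, 33, t, 14, w), (s, w, b, 33, t, 15, z), (s, w, b, 33, t, 32, k), (s, w, b, 33, t, 4, q), (s, w, b, 33, t, 9, s), (v, w, b, 33, b, 14, w), (v, w, b, 33, b, 15, z), (v, w, b, 33, b, 32, k), (v, w, b, 33, b, 4, q), (v, w, b, 33, b, 9, s), (v, w, b, 33, t, 14, w), (v, w, b, 33, t, 15, z), (v, w, b, 33, t, 32, k), (v, w, b, 33, t, 4, q), (v, w, b, 33, t, 9, s)}
π[B, G, D, C, F, E]: project onto (B, G, D, C, F, E) → {(k, d, 33, b, b, c), (k, d, 33, b, b, y), (k, d, 33, b, t, c), (k, d, 33, b, t, y), (k, s, 33, b, b, w), (k, s, 33, b, t, w), (k, v, 33, b, b, w), (k, v, 33, b, t, w), (q, d, 33, b, b, c), (q, d, 33, b, b, y), (q, d, 33, b, t, c), (q, d, 33, b, t, y), (q, s, 33, b, b, w), (q, s, 33, b, t, w), (q, v, 33, b, b, w), (q, v, 33, b, t, w), (s, d, 33, b, b, c), (s, d, 33, b, b, y), (s, d, 33, b, t, c), (s, d, 33, b, t, y), (s, s, 33, b, b, w), (s, s, 33, b, t, w), (s, v, 33, b, b, w), (s, v, 33, b, t, w), (w, d, 33, b, b, c), (w, d, 33, b, b, y), (w, d, 33, b, t, c), (w, d, 33, b, t, y), (w, s, 33, b, b, w), (w, s, 33, b, t, w), (w, v, 33, b, b, w), (w, v, 33, b, t, w), (z, d, 33, b, b, c), (z, d, 33, b, b, y), (z, d, 33, b, t, c), (z, d, 33, b, t, y), (z, s, 33, b, b, w), (z, s, 33, b, t, w), (z, v, 33, b, b, w), (z, v, 33, b, t, w)}
Filtering on E ≠ c leaves {(k, d, 33, b, b, y), (k, d, 33, b, t, y), (k, s, 33, b, b, w), (k, s, 33, b, t, w), (k, v, 33, b, b, w), (k, v, 33, b, t, w), (q, d, 33, b, b, y), (q, d, 33, b, t, y), (q, s, 33, b, b, w), (q, s, 33, b, t, w), (q, v, 33, b, b, w), (q, v, 33, b, t, w), (s, d, 33, b, b, y), (s, d, 33, b, t, y), (s, s, 33, b, b, w), (s, s, 33, b, t, w), (s, v, 33, b, b, w), (s, v, 33, b, t, w), (w, d, 33, b, b, y), (w, d, 33, b, t, y), (w, s, 33, b, b, w), (w, s, 33, b, t, w), (w, v, 33, b, b, w), (w, v, 33, b, t, w), (z, d, 33, b, b, y), (z, d, 33, b, t, y), (z, s, 33, b, b, w), (z, s, 33, b, t, w), (z, v, 33, b, b, w), (z, v, 33, b, t, w)}.
π[B, C]: project onto (B, C) (25 duplicate(s) eliminated) → {(k, b), (q, b), (s, b), (w, b), (z, b)}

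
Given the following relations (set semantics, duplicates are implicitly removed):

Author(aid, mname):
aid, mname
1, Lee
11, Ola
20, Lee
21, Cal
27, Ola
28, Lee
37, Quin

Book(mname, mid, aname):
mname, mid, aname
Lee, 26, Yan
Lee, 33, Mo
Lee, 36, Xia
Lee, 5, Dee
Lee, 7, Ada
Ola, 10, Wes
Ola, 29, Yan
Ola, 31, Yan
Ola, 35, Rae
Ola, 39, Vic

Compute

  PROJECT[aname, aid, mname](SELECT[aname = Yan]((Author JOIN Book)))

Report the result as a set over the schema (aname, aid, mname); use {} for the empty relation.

{(Yan, 1, Lee), (Yan, 11, Ola), (Yan, 20, Lee), (Yan, 27, Ola), (Yan, 28, Lee)}

Joining Author and Book on mname yields {(1, Lee, 26, Yan), (1, Lee, 33, Mo), (1, Lee, 36, Xia), (1, Lee, 5, Dee), (1, Lee, 7, Ada), (11, Ola, 10, Wes), (11, Ola, 29, Yan), (11, Ola, 31, Yan), (11, Ola, 35, Rae), (11, Ola, 39, Vic), (20, Lee, 26, Yan), (20, Lee, 33, Mo), (20, Lee, 36, Xia), (20, Lee, 5, Dee), (20, Lee, 7, Ada), (27, Ola, 10, Wes), (27, Ola, 29, Yan), (27, Ola, 31, Yan), (27, Ola, 35, Rae), (27, Ola, 39, Vic), (28, Lee, 26, Yan), (28, Lee, 33, Mo), (28, Lee, 36, Xia), (28, Lee, 5, Dee), (28, Lee, 7, Ada)}.
σ[aname = Yan]: keep tuples satisfying aname = Yan → {(1, Lee, 26, Yan), (11, Ola, 29, Yan), (11, Ola, 31, Yan), (20, Lee, 26, Yan), (27, Ola, 29, Yan), (27, Ola, 31, Yan), (28, Lee, 26, Yan)}
Keep only column(s) aname, aid, mname (2 duplicate(s) eliminated): {(Yan, 1, Lee), (Yan, 11, Ola), (Yan, 20, Lee), (Yan, 27, Ola), (Yan, 28, Lee)}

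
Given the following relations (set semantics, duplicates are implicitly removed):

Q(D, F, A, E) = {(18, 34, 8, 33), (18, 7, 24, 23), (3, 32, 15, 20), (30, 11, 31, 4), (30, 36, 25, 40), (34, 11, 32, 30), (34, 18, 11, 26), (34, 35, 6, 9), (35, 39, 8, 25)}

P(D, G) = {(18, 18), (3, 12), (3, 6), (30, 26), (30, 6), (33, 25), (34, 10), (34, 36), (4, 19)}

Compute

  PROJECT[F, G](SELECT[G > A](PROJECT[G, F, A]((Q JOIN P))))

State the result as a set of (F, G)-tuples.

{(11, 36), (18, 36), (34, 18), (35, 10), (35, 36), (36, 26)}

Q ⋈ P (natural join on D): {(18, 34, 8, 33, 18), (18, 7, 24, 23, 18), (3, 32, 15, 20, 12), (3, 32, 15, 20, 6), (30, 11, 31, 4, 26), (30, 11, 31, 4, 6), (30, 36, 25, 40, 26), (30, 36, 25, 40, 6), (34, 11, 32, 30, 10), (34, 11, 32, 30, 36), (34, 18, 11, 26, 10), (34, 18, 11, 26, 36), (34, 35, 6, 9, 10), (34, 35, 6, 9, 36)}
π[G, F, A]: project onto (G, F, A) → {(10, 11, 32), (10, 18, 11), (10, 35, 6), (12, 32, 15), (18, 34, 8), (18, 7, 24), (26, 11, 31), (26, 36, 25), (36, 11, 32), (36, 18, 11), (36, 35, 6), (6, 11, 31), (6, 32, 15), (6, 36, 25)}
σ[G > A]: keep tuples satisfying G > A → {(10, 35, 6), (18, 34, 8), (26, 36, 25), (36, 11, 32), (36, 18, 11), (36, 35, 6)}
π[F, G]: project onto (F, G) → {(11, 36), (18, 36), (34, 18), (35, 10), (35, 36), (36, 26)}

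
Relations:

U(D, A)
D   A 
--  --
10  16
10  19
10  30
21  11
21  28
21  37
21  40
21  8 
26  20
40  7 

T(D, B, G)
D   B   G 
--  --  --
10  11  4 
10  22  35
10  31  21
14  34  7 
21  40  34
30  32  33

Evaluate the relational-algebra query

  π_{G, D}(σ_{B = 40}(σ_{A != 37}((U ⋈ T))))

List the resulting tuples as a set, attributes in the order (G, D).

{(34, 21)}

Joining U and T on D yields {(10, 16, 11, 4), (10, 16, 22, 35), (10, 16, 31, 21), (10, 19, 11, 4), (10, 19, 22, 35), (10, 19, 31, 21), (10, 30, 11, 4), (10, 30, 22, 35), (10, 30, 31, 21), (21, 11, 40, 34), (21, 28, 40, 34), (21, 37, 40, 34), (21, 40, 40, 34), (21, 8, 40, 34)}.
σ[A != 37]: keep tuples satisfying A != 37 → {(10, 16, 11, 4), (10, 16, 22, 35), (10, 16, 31, 21), (10, 19, 11, 4), (10, 19, 22, 35), (10, 19, 31, 21), (10, 30, 11, 4), (10, 30, 22, 35), (10, 30, 31, 21), (21, 11, 40, 34), (21, 28, 40, 34), (21, 40, 40, 34), (21, 8, 40, 34)}
σ[B = 40]: keep tuples satisfying B = 40 → {(21, 11, 40, 34), (21, 28, 40, 34), (21, 40, 40, 34), (21, 8, 40, 34)}
π_{G, D} gives {(34, 21)} (3 duplicate(s) eliminated).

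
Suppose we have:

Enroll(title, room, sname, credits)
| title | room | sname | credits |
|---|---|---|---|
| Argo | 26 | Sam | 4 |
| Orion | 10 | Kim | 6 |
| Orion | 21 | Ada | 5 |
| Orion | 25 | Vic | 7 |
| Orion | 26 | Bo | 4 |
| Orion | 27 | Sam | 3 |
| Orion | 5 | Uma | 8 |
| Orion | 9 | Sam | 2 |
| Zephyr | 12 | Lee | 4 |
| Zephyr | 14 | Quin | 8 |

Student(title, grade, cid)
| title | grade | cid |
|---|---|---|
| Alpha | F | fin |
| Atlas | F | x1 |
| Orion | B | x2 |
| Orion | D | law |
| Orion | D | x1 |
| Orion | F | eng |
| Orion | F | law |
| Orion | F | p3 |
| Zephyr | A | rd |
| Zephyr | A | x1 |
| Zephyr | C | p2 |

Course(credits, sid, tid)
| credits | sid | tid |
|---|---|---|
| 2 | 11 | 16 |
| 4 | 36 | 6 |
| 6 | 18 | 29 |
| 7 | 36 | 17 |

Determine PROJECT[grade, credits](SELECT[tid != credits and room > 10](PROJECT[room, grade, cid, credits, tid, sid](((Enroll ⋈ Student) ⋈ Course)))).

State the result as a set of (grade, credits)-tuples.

Joining Enroll and Student on title yields {(Orion, 10, Kim, 6, B, x2), (Orion, 10, Kim, 6, D, law), (Orion, 10, Kim, 6, D, x1), (Orion, 10, Kim, 6, F, eng), (Orion, 10, Kim, 6, F, law), (Orion, 10, Kim, 6, F, p3), (Orion, 21, Ada, 5, B, x2), (Orion, 21, Ada, 5, D, law), (Orion, 21, Ada, 5, D, x1), (Orion, 21, Ada, 5, F, eng), (Orion, 21, Ada, 5, F, law), (Orion, 21, Ada, 5, F, p3), (Orion, 25, Vic, 7, B, x2), (Orion, 25, Vic, 7, D, law), (Orion, 25, Vic, 7, D, x1), (Orion, 25, Vic, 7, F, eng), (Orion, 25, Vic, 7, F, law), (Orion, 25, Vic, 7, F, p3), (Orion, 26, Bo, 4, B, x2), (Orion, 26, Bo, 4, D, law), (Orion, 26, Bo, 4, D, x1), (Orion, 26, Bo, 4, F, eng), (Orion, 26, Bo, 4, F, law), (Orion, 26, Bo, 4, F, p3), (Orion, 27, Sam, 3, B, x2), (Orion, 27, Sam, 3, D, law), (Orion, 27, Sam, 3, D, x1), (Orion, 27, Sam, 3, F, eng), (Orion, 27, Sam, 3, F, law), (Orion, 27, Sam, 3, F, p3), (Orion, 5, Uma, 8, B, x2), (Orion, 5, Uma, 8, D, law), (Orion, 5, Uma, 8, D, x1), (Orion, 5, Uma, 8, F, eng), (Orion, 5, Uma, 8, F, law), (Orion, 5, Uma, 8, F, p3), (Orion, 9, Sam, 2, B, x2), (Orion, 9, Sam, 2, D, law), (Orion, 9, Sam, 2, D, x1), (Orion, 9, Sam, 2, F, eng), (Orion, 9, Sam, 2, F, law), (Orion, 9, Sam, 2, F, p3), (Zephyr, 12, Lee, 4, A, rd), (Zephyr, 12, Lee, 4, A, x1), (Zephyr, 12, Lee, 4, C, p2), (Zephyr, 14, Quin, 8, A, rd), (Zephyr, 14, Quin, 8, A, x1), (Zephyr, 14, Quin, 8, C, p2)}.
Joining (Enroll ⋈ Student) and Course on credits yields {(Orion, 10, Kim, 6, B, x2, 18, 29), (Orion, 10, Kim, 6, D, law, 18, 29), (Orion, 10, Kim, 6, D, x1, 18, 29), (Orion, 10, Kim, 6, F, eng, 18, 29), (Orion, 10, Kim, 6, F, law, 18, 29), (Orion, 10, Kim, 6, F, p3, 18, 29), (Orion, 25, Vic, 7, B, x2, 36, 17), (Orion, 25, Vic, 7, D, law, 36, 17), (Orion, 25, Vic, 7, D, x1, 36, 17), (Orion, 25, Vic, 7, F, eng, 36, 17), (Orion, 25, Vic, 7, F, law, 36, 17), (Orion, 25, Vic, 7, F, p3, 36, 17), (Orion, 26, Bo, 4, B, x2, 36, 6), (Orion, 26, Bo, 4, D, law, 36, 6), (Orion, 26, Bo, 4, D, x1, 36, 6), (Orion, 26, Bo, 4, F, eng, 36, 6), (Orion, 26, Bo, 4, F, law, 36, 6), (Orion, 26, Bo, 4, F, p3, 36, 6), (Orion, 9, Sam, 2, B, x2, 11, 16), (Orion, 9, Sam, 2, D, law, 11, 16), (Orion, 9, Sam, 2, D, x1, 11, 16), (Orion, 9, Sam, 2, F, eng, 11, 16), (Orion, 9, Sam, 2, F, law, 11, 16), (Orion, 9, Sam, 2, F, p3, 11, 16), (Zephyr, 12, Lee, 4, A, rd, 36, 6), (Zephyr, 12, Lee, 4, A, x1, 36, 6), (Zephyr, 12, Lee, 4, C, p2, 36, 6)}.
π[room, grade, cid, credits, tid, sid]: project onto (room, grade, cid, credits, tid, sid) → {(10, B, x2, 6, 29, 18), (10, D, law, 6, 29, 18), (10, D, x1, 6, 29, 18), (10, F, eng, 6, 29, 18), (10, F, law, 6, 29, 18), (10, F, p3, 6, 29, 18), (12, A, rd, 4, 6, 36), (12, A, x1, 4, 6, 36), (12, C, p2, 4, 6, 36), (25, B, x2, 7, 17, 36), (25, D, law, 7, 17, 36), (25, D, x1, 7, 17, 36), (25, F, eng, 7, 17, 36), (25, F, law, 7, 17, 36), (25, F, p3, 7, 17, 36), (26, B, x2, 4, 6, 36), (26, D, law, 4, 6, 36), (26, D, x1, 4, 6, 36), (26, F, eng, 4, 6, 36), (26, F, law, 4, 6, 36), (26, F, p3, 4, 6, 36), (9, B, x2, 2, 16, 11), (9, D, law, 2, 16, 11), (9, D, x1, 2, 16, 11), (9, F, eng, 2, 16, 11), (9, F, law, 2, 16, 11), (9, F, p3, 2, 16, 11)}
σ[tid != credits and room > 10]: keep tuples satisfying tid != credits and room > 10 → {(12, A, rd, 4, 6, 36), (12, A, x1, 4, 6, 36), (12, C, p2, 4, 6, 36), (25, B, x2, 7, 17, 36), (25, D, law, 7, 17, 36), (25, D, x1, 7, 17, 36), (25, F, eng, 7, 17, 36), (25, F, law, 7, 17, 36), (25, F, p3, 7, 17, 36), (26, B, x2, 4, 6, 36), (26, D, law, 4, 6, 36), (26, D, x1, 4, 6, 36), (26, F, eng, 4, 6, 36), (26, F, law, 4, 6, 36), (26, F, p3, 4, 6, 36)}
π[grade, credits]: project onto (grade, credits) (7 duplicate(s) eliminated) → {(A, 4), (B, 4), (B, 7), (C, 4), (D, 4), (D, 7), (F, 4), (F, 7)}

{(A, 4), (B, 4), (B, 7), (C, 4), (D, 4), (D, 7), (F, 4), (F, 7)}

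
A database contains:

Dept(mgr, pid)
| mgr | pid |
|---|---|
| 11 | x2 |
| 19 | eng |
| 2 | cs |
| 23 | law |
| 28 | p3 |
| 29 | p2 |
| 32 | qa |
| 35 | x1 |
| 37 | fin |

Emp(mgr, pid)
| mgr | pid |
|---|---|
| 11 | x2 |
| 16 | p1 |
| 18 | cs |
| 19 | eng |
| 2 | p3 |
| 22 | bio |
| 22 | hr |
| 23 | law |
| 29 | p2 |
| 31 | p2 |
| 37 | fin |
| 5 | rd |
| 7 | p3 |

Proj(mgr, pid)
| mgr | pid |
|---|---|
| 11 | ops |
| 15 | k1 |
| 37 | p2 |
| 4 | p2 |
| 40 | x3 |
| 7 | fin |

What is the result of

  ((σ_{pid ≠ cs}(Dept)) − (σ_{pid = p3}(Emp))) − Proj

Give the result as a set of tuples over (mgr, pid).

σ[pid ≠ cs]: keep tuples satisfying pid ≠ cs → {(11, x2), (19, eng), (23, law), (28, p3), (29, p2), (32, qa), (35, x1), (37, fin)}
σ[pid = p3]: keep tuples satisfying pid = p3 → {(2, p3), (7, p3)}
Set difference of the two operands is {(11, x2), (19, eng), (23, law), (28, p3), (29, p2), (32, qa), (35, x1), (37, fin)}.
Set difference of the two operands is {(11, x2), (19, eng), (23, law), (28, p3), (29, p2), (32, qa), (35, x1), (37, fin)}.

{(11, x2), (19, eng), (23, law), (28, p3), (29, p2), (32, qa), (35, x1), (37, fin)}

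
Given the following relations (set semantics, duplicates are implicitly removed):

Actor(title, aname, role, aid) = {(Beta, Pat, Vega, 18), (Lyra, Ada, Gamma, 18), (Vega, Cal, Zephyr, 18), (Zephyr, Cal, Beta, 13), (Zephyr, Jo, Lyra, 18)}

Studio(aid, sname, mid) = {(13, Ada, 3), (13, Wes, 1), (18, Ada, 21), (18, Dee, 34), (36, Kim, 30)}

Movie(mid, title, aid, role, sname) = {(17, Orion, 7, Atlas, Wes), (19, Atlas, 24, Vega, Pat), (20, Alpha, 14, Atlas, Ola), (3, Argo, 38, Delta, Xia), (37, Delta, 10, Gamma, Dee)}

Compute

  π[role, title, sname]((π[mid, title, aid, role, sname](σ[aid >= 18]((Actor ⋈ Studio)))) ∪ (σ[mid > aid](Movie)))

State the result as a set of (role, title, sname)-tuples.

Joining Actor and Studio on aid yields {(Beta, Pat, Vega, 18, Ada, 21), (Beta, Pat, Vega, 18, Dee, 34), (Lyra, Ada, Gamma, 18, Ada, 21), (Lyra, Ada, Gamma, 18, Dee, 34), (Vega, Cal, Zephyr, 18, Ada, 21), (Vega, Cal, Zephyr, 18, Dee, 34), (Zephyr, Cal, Beta, 13, Ada, 3), (Zephyr, Cal, Beta, 13, Wes, 1), (Zephyr, Jo, Lyra, 18, Ada, 21), (Zephyr, Jo, Lyra, 18, Dee, 34)}.
Apply σ_{aid >= 18}; surviving tuples: {(Beta, Pat, Vega, 18, Ada, 21), (Beta, Pat, Vega, 18, Dee, 34), (Lyra, Ada, Gamma, 18, Ada, 21), (Lyra, Ada, Gamma, 18, Dee, 34), (Vega, Cal, Zephyr, 18, Ada, 21), (Vega, Cal, Zephyr, 18, Dee, 34), (Zephyr, Jo, Lyra, 18, Ada, 21), (Zephyr, Jo, Lyra, 18, Dee, 34)}
Projecting to mid, title, aid, role, sname: {(21, Beta, 18, Vega, Ada), (21, Lyra, 18, Gamma, Ada), (21, Vega, 18, Zephyr, Ada), (21, Zephyr, 18, Lyra, Ada), (34, Beta, 18, Vega, Dee), (34, Lyra, 18, Gamma, Dee), (34, Vega, 18, Zephyr, Dee), (34, Zephyr, 18, Lyra, Dee)}
Apply σ_{mid > aid}; surviving tuples: {(17, Orion, 7, Atlas, Wes), (20, Alpha, 14, Atlas, Ola), (37, Delta, 10, Gamma, Dee)}
Union: {(21, Beta, 18, Vega, Ada), (21, Lyra, 18, Gamma, Ada), (21, Vega, 18, Zephyr, Ada), (21, Zephyr, 18, Lyra, Ada), (34, Beta, 18, Vega, Dee), (34, Lyra, 18, Gamma, Dee), (34, Vega, 18, Zephyr, Dee), (34, Zephyr, 18, Lyra, Dee)} with {(17, Orion, 7, Atlas, Wes), (20, Alpha, 14, Atlas, Ola), (37, Delta, 10, Gamma, Dee)} → {(17, Orion, 7, Atlas, Wes), (20, Alpha, 14, Atlas, Ola), (21, Beta, 18, Vega, Ada), (21, Lyra, 18, Gamma, Ada), (21, Vega, 18, Zephyr, Ada), (21, Zephyr, 18, Lyra, Ada), (34, Beta, 18, Vega, Dee), (34, Lyra, 18, Gamma, Dee), (34, Vega, 18, Zephyr, Dee), (34, Zephyr, 18, Lyra, Dee), (37, Delta, 10, Gamma, Dee)}
Projecting to role, title, sname: {(Atlas, Alpha, Ola), (Atlas, Orion, Wes), (Gamma, Delta, Dee), (Gamma, Lyra, Ada), (Gamma, Lyra, Dee), (Lyra, Zephyr, Ada), (Lyra, Zephyr, Dee), (Vega, Beta, Ada), (Vega, Beta, Dee), (Zephyr, Vega, Ada), (Zephyr, Vega, Dee)}

{(Atlas, Alpha, Ola), (Atlas, Orion, Wes), (Gamma, Delta, Dee), (Gamma, Lyra, Ada), (Gamma, Lyra, Dee), (Lyra, Zephyr, Ada), (Lyra, Zephyr, Dee), (Vega, Beta, Ada), (Vega, Beta, Dee), (Zephyr, Vega, Ada), (Zephyr, Vega, Dee)}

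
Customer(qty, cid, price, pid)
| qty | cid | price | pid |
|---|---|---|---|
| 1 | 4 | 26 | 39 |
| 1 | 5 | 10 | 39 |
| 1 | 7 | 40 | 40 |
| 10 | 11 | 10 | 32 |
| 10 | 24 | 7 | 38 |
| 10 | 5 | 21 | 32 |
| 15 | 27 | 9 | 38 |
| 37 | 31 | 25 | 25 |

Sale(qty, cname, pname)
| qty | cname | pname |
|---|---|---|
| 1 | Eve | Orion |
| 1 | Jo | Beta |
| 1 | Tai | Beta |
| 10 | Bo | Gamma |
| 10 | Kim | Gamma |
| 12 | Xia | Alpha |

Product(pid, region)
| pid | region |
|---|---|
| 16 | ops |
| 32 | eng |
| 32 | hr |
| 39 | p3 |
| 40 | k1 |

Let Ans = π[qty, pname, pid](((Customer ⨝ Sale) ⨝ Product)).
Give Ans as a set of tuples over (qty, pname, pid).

Customer ⋈ Sale (natural join on qty): {(1, 4, 26, 39, Eve, Orion), (1, 4, 26, 39, Jo, Beta), (1, 4, 26, 39, Tai, Beta), (1, 5, 10, 39, Eve, Orion), (1, 5, 10, 39, Jo, Beta), (1, 5, 10, 39, Tai, Beta), (1, 7, 40, 40, Eve, Orion), (1, 7, 40, 40, Jo, Beta), (1, 7, 40, 40, Tai, Beta), (10, 11, 10, 32, Bo, Gamma), (10, 11, 10, 32, Kim, Gamma), (10, 24, 7, 38, Bo, Gamma), (10, 24, 7, 38, Kim, Gamma), (10, 5, 21, 32, Bo, Gamma), (10, 5, 21, 32, Kim, Gamma)}
(Customer ⨝ Sale) ⋈ Product (natural join on pid): {(1, 4, 26, 39, Eve, Orion, p3), (1, 4, 26, 39, Jo, Beta, p3), (1, 4, 26, 39, Tai, Beta, p3), (1, 5, 10, 39, Eve, Orion, p3), (1, 5, 10, 39, Jo, Beta, p3), (1, 5, 10, 39, Tai, Beta, p3), (1, 7, 40, 40, Eve, Orion, k1), (1, 7, 40, 40, Jo, Beta, k1), (1, 7, 40, 40, Tai, Beta, k1), (10, 11, 10, 32, Bo, Gamma, eng), (10, 11, 10, 32, Bo, Gamma, hr), (10, 11, 10, 32, Kim, Gamma, eng), (10, 11, 10, 32, Kim, Gamma, hr), (10, 5, 21, 32, Bo, Gamma, eng), (10, 5, 21, 32, Bo, Gamma, hr), (10, 5, 21, 32, Kim, Gamma, eng), (10, 5, 21, 32, Kim, Gamma, hr)}
Keep only column(s) qty, pname, pid (12 duplicate(s) eliminated): {(1, Beta, 39), (1, Beta, 40), (1, Orion, 39), (1, Orion, 40), (10, Gamma, 32)}

{(1, Beta, 39), (1, Beta, 40), (1, Orion, 39), (1, Orion, 40), (10, Gamma, 32)}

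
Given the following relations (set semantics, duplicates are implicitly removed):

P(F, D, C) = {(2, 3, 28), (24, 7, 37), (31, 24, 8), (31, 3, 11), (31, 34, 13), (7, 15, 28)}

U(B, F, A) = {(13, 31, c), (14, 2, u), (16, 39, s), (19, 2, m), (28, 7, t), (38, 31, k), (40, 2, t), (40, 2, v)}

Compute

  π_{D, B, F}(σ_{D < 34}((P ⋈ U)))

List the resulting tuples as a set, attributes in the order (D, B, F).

{(15, 28, 7), (24, 13, 31), (24, 38, 31), (3, 13, 31), (3, 14, 2), (3, 19, 2), (3, 38, 31), (3, 40, 2)}

Natural join on F: {(2, 3, 28, 14, u), (2, 3, 28, 19, m), (2, 3, 28, 40, t), (2, 3, 28, 40, v), (31, 24, 8, 13, c), (31, 24, 8, 38, k), (31, 3, 11, 13, c), (31, 3, 11, 38, k), (31, 34, 13, 13, c), (31, 34, 13, 38, k), (7, 15, 28, 28, t)}
σ[D < 34]: keep tuples satisfying D < 34 → {(2, 3, 28, 14, u), (2, 3, 28, 19, m), (2, 3, 28, 40, t), (2, 3, 28, 40, v), (31, 24, 8, 13, c), (31, 24, 8, 38, k), (31, 3, 11, 13, c), (31, 3, 11, 38, k), (7, 15, 28, 28, t)}
Projecting to D, B, F (1 duplicate(s) eliminated): {(15, 28, 7), (24, 13, 31), (24, 38, 31), (3, 13, 31), (3, 14, 2), (3, 19, 2), (3, 38, 31), (3, 40, 2)}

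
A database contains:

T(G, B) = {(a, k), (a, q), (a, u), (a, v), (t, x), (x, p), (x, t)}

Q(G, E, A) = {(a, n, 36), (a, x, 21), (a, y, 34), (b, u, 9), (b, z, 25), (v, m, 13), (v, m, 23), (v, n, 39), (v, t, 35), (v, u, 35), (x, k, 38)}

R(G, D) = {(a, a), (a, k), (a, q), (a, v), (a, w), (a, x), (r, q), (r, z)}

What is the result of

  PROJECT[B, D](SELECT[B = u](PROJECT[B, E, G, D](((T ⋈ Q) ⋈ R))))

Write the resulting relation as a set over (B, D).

{(u, a), (u, k), (u, q), (u, v), (u, w), (u, x)}

T ⋈ Q (natural join on G): {(a, k, n, 36), (a, k, x, 21), (a, k, y, 34), (a, q, n, 36), (a, q, x, 21), (a, q, y, 34), (a, u, n, 36), (a, u, x, 21), (a, u, y, 34), (a, v, n, 36), (a, v, x, 21), (a, v, y, 34), (x, p, k, 38), (x, t, k, 38)}
(T ⋈ Q) ⋈ R (natural join on G): {(a, k, n, 36, a), (a, k, n, 36, k), (a, k, n, 36, q), (a, k, n, 36, v), (a, k, n, 36, w), (a, k, n, 36, x), (a, k, x, 21, a), (a, k, x, 21, k), (a, k, x, 21, q), (a, k, x, 21, v), (a, k, x, 21, w), (a, k, x, 21, x), (a, k, y, 34, a), (a, k, y, 34, k), (a, k, y, 34, q), (a, k, y, 34, v), (a, k, y, 34, w), (a, k, y, 34, x), (a, q, n, 36, a), (a, q, n, 36, k), (a, q, n, 36, q), (a, q, n, 36, v), (a, q, n, 36, w), (a, q, n, 36, x), (a, q, x, 21, a), (a, q, x, 21, k), (a, q, x, 21, q), (a, q, x, 21, v), (a, q, x, 21, w), (a, q, x, 21, x), (a, q, y, 34, a), (a, q, y, 34, k), (a, q, y, 34, q), (a, q, y, 34, v), (a, q, y, 34, w), (a, q, y, 34, x), (a, u, n, 36, a), (a, u, n, 36, k), (a, u, n, 36, q), (a, u, n, 36, v), (a, u, n, 36, w), (a, u, n, 36, x), (a, u, x, 21, a), (a, u, x, 21, k), (a, u, x, 21, q), (a, u, x, 21, v), (a, u, x, 21, w), (a, u, x, 21, x), (a, u, y, 34, a), (a, u, y, 34, k), (a, u, y, 34, q), (a, u, y, 34, v), (a, u, y, 34, w), (a, u, y, 34, x), (a, v, n, 36, a), (a, v, n, 36, k), (a, v, n, 36, q), (a, v, n, 36, v), (a, v, n, 36, w), (a, v, n, 36, x), (a, v, x, 21, a), (a, v, x, 21, k), (a, v, x, 21, q), (a, v, x, 21, v), (a, v, x, 21, w), (a, v, x, 21, x), (a, v, y, 34, a), (a, v, y, 34, k), (a, v, y, 34, q), (a, v, y, 34, v), (a, v, y, 34, w), (a, v, y, 34, x)}
Keep only column(s) B, E, G, D: {(k, n, a, a), (k, n, a, k), (k, n, a, q), (k, n, a, v), (k, n, a, w), (k, n, a, x), (k, x, a, a), (k, x, a, k), (k, x, a, q), (k, x, a, v), (k, x, a, w), (k, x, a, x), (k, y, a, a), (k, y, a, k), (k, y, a, q), (k, y, a, v), (k, y, a, w), (k, y, a, x), (q, n, a, a), (q, n, a, k), (q, n, a, q), (q, n, a, v), (q, n, a, w), (q, n, a, x), (q, x, a, a), (q, x, a, k), (q, x, a, q), (q, x, a, v), (q, x, a, w), (q, x, a, x), (q, y, a, a), (q, y, a, k), (q, y, a, q), (q, y, a, v), (q, y, a, w), (q, y, a, x), (u, n, a, a), (u, n, a, k), (u, n, a, q), (u, n, a, v), (u, n, a, w), (u, n, a, x), (u, x, a, a), (u, x, a, k), (u, x, a, q), (u, x, a, v), (u, x, a, w), (u, x, a, x), (u, y, a, a), (u, y, a, k), (u, y, a, q), (u, y, a, v), (u, y, a, w), (u, y, a, x), (v, n, a, a), (v, n, a, k), (v, n, a, q), (v, n, a, v), (v, n, a, w), (v, n, a, x), (v, x, a, a), (v, x, a, k), (v, x, a, q), (v, x, a, v), (v, x, a, w), (v, x, a, x), (v, y, a, a), (v, y, a, k), (v, y, a, q), (v, y, a, v), (v, y, a, w), (v, y, a, x)}
σ[B = u]: keep tuples satisfying B = u → {(u, n, a, a), (u, n, a, k), (u, n, a, q), (u, n, a, v), (u, n, a, w), (u, n, a, x), (u, x, a, a), (u, x, a, k), (u, x, a, q), (u, x, a, v), (u, x, a, w), (u, x, a, x), (u, y, a, a), (u, y, a, k), (u, y, a, q), (u, y, a, v), (u, y, a, w), (u, y, a, x)}
Keep only column(s) B, D (12 duplicate(s) eliminated): {(u, a), (u, k), (u, q), (u, v), (u, w), (u, x)}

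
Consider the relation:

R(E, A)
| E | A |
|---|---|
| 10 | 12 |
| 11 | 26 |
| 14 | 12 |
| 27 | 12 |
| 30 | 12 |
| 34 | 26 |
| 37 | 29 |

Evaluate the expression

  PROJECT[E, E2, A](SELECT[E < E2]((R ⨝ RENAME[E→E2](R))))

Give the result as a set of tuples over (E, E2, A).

{(10, 14, 12), (10, 27, 12), (10, 30, 12), (11, 34, 26), (14, 27, 12), (14, 30, 12), (27, 30, 12)}

ρ[E→E2]: schema becomes (E2, A); tuples unchanged.
R ⋈ RENAME[E→E2](R) (natural join on A): {(10, 12, 10), (10, 12, 14), (10, 12, 27), (10, 12, 30), (11, 26, 11), (11, 26, 34), (14, 12, 10), (14, 12, 14), (14, 12, 27), (14, 12, 30), (27, 12, 10), (27, 12, 14), (27, 12, 27), (27, 12, 30), (30, 12, 10), (30, 12, 14), (30, 12, 27), (30, 12, 30), (34, 26, 11), (34, 26, 34), (37, 29, 37)}
Selection E < E2: {(10, 12, 14), (10, 12, 27), (10, 12, 30), (11, 26, 34), (14, 12, 27), (14, 12, 30), (27, 12, 30)}
π_{E, E2, A} gives {(10, 14, 12), (10, 27, 12), (10, 30, 12), (11, 34, 26), (14, 27, 12), (14, 30, 12), (27, 30, 12)}.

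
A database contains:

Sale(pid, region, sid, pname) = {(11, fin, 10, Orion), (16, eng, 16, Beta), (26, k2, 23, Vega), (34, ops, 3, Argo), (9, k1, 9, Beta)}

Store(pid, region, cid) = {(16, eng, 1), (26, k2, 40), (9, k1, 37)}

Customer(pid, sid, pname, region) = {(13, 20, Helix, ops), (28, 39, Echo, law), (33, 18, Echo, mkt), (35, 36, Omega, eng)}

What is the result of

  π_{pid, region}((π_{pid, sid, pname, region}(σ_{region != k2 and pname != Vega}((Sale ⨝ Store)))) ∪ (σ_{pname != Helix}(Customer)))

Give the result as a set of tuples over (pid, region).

Joining Sale and Store on pid, region yields {(16, eng, 16, Beta, 1), (26, k2, 23, Vega, 40), (9, k1, 9, Beta, 37)}.
σ[region != k2 and pname != Vega]: keep tuples satisfying region != k2 and pname != Vega → {(16, eng, 16, Beta, 1), (9, k1, 9, Beta, 37)}
Keep only column(s) pid, sid, pname, region: {(16, 16, Beta, eng), (9, 9, Beta, k1)}
σ[pname != Helix]: keep tuples satisfying pname != Helix → {(28, 39, Echo, law), (33, 18, Echo, mkt), (35, 36, Omega, eng)}
Set union of the two operands is {(16, 16, Beta, eng), (28, 39, Echo, law), (33, 18, Echo, mkt), (35, 36, Omega, eng), (9, 9, Beta, k1)}.
Keep only column(s) pid, region: {(16, eng), (28, law), (33, mkt), (35, eng), (9, k1)}

{(16, eng), (28, law), (33, mkt), (35, eng), (9, k1)}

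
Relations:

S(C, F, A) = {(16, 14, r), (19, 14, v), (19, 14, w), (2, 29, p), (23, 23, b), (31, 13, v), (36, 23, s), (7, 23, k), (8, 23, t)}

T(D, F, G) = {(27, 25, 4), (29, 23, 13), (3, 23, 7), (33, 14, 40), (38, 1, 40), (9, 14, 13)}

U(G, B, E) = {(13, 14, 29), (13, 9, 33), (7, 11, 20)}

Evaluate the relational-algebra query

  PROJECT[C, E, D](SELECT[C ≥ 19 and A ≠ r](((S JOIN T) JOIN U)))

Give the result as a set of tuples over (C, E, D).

Natural join on F: {(16, 14, r, 33, 40), (16, 14, r, 9, 13), (19, 14, v, 33, 40), (19, 14, v, 9, 13), (19, 14, w, 33, 40), (19, 14, w, 9, 13), (23, 23, b, 29, 13), (23, 23, b, 3, 7), (36, 23, s, 29, 13), (36, 23, s, 3, 7), (7, 23, k, 29, 13), (7, 23, k, 3, 7), (8, 23, t, 29, 13), (8, 23, t, 3, 7)}
Natural join on G: {(16, 14, r, 9, 13, 14, 29), (16, 14, r, 9, 13, 9, 33), (19, 14, v, 9, 13, 14, 29), (19, 14, v, 9, 13, 9, 33), (19, 14, w, 9, 13, 14, 29), (19, 14, w, 9, 13, 9, 33), (23, 23, b, 29, 13, 14, 29), (23, 23, b, 29, 13, 9, 33), (23, 23, b, 3, 7, 11, 20), (36, 23, s, 29, 13, 14, 29), (36, 23, s, 29, 13, 9, 33), (36, 23, s, 3, 7, 11, 20), (7, 23, k, 29, 13, 14, 29), (7, 23, k, 29, 13, 9, 33), (7, 23, k, 3, 7, 11, 20), (8, 23, t, 29, 13, 14, 29), (8, 23, t, 29, 13, 9, 33), (8, 23, t, 3, 7, 11, 20)}
Filtering on C ≥ 19 and A ≠ r leaves {(19, 14, v, 9, 13, 14, 29), (19, 14, v, 9, 13, 9, 33), (19, 14, w, 9, 13, 14, 29), (19, 14, w, 9, 13, 9, 33), (23, 23, b, 29, 13, 14, 29), (23, 23, b, 29, 13, 9, 33), (23, 23, b, 3, 7, 11, 20), (36, 23, s, 29, 13, 14, 29), (36, 23, s, 29, 13, 9, 33), (36, 23, s, 3, 7, 11, 20)}.
Projecting to C, E, D (2 duplicate(s) eliminated): {(19, 29, 9), (19, 33, 9), (23, 20, 3), (23, 29, 29), (23, 33, 29), (36, 20, 3), (36, 29, 29), (36, 33, 29)}

{(19, 29, 9), (19, 33, 9), (23, 20, 3), (23, 29, 29), (23, 33, 29), (36, 20, 3), (36, 29, 29), (36, 33, 29)}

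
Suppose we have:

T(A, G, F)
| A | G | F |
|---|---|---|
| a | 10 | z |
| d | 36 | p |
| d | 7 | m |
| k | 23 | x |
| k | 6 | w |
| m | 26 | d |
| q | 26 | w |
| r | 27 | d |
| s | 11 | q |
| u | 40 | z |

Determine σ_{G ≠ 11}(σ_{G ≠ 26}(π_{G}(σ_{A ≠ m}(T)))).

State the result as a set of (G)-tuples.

{10, 23, 27, 36, 40, 6, 7}

Selection A ≠ m: {(a, 10, z), (d, 36, p), (d, 7, m), (k, 23, x), (k, 6, w), (q, 26, w), (r, 27, d), (s, 11, q), (u, 40, z)}
Projecting to G: {10, 11, 23, 26, 27, 36, 40, 6, 7}
Selection G ≠ 26: {10, 11, 23, 27, 36, 40, 6, 7}
Selection G ≠ 11: {10, 23, 27, 36, 40, 6, 7}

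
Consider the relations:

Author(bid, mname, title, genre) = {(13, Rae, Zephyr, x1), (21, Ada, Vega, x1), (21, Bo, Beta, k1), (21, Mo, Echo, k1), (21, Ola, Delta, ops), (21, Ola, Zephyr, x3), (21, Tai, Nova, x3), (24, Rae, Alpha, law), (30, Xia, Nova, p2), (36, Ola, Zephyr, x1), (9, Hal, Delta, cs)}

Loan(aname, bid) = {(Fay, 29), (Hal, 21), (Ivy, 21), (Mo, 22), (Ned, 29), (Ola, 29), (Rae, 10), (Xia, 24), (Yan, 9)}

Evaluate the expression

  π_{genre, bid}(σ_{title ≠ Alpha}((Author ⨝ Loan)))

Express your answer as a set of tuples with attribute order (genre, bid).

Joining Author and Loan on bid yields {(21, Ada, Vega, x1, Hal), (21, Ada, Vega, x1, Ivy), (21, Bo, Beta, k1, Hal), (21, Bo, Beta, k1, Ivy), (21, Mo, Echo, k1, Hal), (21, Mo, Echo, k1, Ivy), (21, Ola, Delta, ops, Hal), (21, Ola, Delta, ops, Ivy), (21, Ola, Zephyr, x3, Hal), (21, Ola, Zephyr, x3, Ivy), (21, Tai, Nova, x3, Hal), (21, Tai, Nova, x3, Ivy), (24, Rae, Alpha, law, Xia), (9, Hal, Delta, cs, Yan)}.
Selection title ≠ Alpha: {(21, Ada, Vega, x1, Hal), (21, Ada, Vega, x1, Ivy), (21, Bo, Beta, k1, Hal), (21, Bo, Beta, k1, Ivy), (21, Mo, Echo, k1, Hal), (21, Mo, Echo, k1, Ivy), (21, Ola, Delta, ops, Hal), (21, Ola, Delta, ops, Ivy), (21, Ola, Zephyr, x3, Hal), (21, Ola, Zephyr, x3, Ivy), (21, Tai, Nova, x3, Hal), (21, Tai, Nova, x3, Ivy), (9, Hal, Delta, cs, Yan)}
π_{genre, bid} gives {(cs, 9), (k1, 21), (ops, 21), (x1, 21), (x3, 21)} (8 duplicate(s) eliminated).

{(cs, 9), (k1, 21), (ops, 21), (x1, 21), (x3, 21)}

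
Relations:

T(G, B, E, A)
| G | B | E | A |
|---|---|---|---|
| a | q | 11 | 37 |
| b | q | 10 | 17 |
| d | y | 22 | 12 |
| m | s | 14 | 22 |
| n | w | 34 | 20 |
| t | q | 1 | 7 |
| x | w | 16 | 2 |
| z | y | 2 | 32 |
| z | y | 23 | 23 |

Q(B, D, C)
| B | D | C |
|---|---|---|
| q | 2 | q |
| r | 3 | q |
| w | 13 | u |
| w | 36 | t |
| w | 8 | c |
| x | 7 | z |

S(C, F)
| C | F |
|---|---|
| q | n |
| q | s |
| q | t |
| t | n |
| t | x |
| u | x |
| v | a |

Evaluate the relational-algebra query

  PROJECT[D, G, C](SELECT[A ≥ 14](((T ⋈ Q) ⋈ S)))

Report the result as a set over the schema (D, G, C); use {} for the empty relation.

Natural join on B: {(a, q, 11, 37, 2, q), (b, q, 10, 17, 2, q), (n, w, 34, 20, 13, u), (n, w, 34, 20, 36, t), (n, w, 34, 20, 8, c), (t, q, 1, 7, 2, q), (x, w, 16, 2, 13, u), (x, w, 16, 2, 36, t), (x, w, 16, 2, 8, c)}
Natural join on C: {(a, q, 11, 37, 2, q, n), (a, q, 11, 37, 2, q, s), (a, q, 11, 37, 2, q, t), (b, q, 10, 17, 2, q, n), (b, q, 10, 17, 2, q, s), (b, q, 10, 17, 2, q, t), (n, w, 34, 20, 13, u, x), (n, w, 34, 20, 36, t, n), (n, w, 34, 20, 36, t, x), (t, q, 1, 7, 2, q, n), (t, q, 1, 7, 2, q, s), (t, q, 1, 7, 2, q, t), (x, w, 16, 2, 13, u, x), (x, w, 16, 2, 36, t, n), (x, w, 16, 2, 36, t, x)}
Filtering on A ≥ 14 leaves {(a, q, 11, 37, 2, q, n), (a, q, 11, 37, 2, q, s), (a, q, 11, 37, 2, q, t), (b, q, 10, 17, 2, q, n), (b, q, 10, 17, 2, q, s), (b, q, 10, 17, 2, q, t), (n, w, 34, 20, 13, u, x), (n, w, 34, 20, 36, t, n), (n, w, 34, 20, 36, t, x)}.
π_{D, G, C} gives {(13, n, u), (2, a, q), (2, b, q), (36, n, t)} (5 duplicate(s) eliminated).

{(13, n, u), (2, a, q), (2, b, q), (36, n, t)}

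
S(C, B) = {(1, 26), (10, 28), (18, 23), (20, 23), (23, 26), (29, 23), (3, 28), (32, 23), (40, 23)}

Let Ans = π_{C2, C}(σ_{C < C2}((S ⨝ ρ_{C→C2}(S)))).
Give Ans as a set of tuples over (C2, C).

ρ[C→C2]: schema becomes (C2, B); tuples unchanged.
Natural join on B: {(1, 26, 1), (1, 26, 23), (10, 28, 10), (10, 28, 3), (18, 23, 18), (18, 23, 20), (18, 23, 29), (18, 23, 32), (18, 23, 40), (20, 23, 18), (20, 23, 20), (20, 23, 29), (20, 23, 32), (20, 23, 40), (23, 26, 1), (23, 26, 23), (29, 23, 18), (29, 23, 20), (29, 23, 29), (29, 23, 32), (29, 23, 40), (3, 28, 10), (3, 28, 3), (32, 23, 18), (32, 23, 20), (32, 23, 29), (32, 23, 32), (32, 23, 40), (40, 23, 18), (40, 23, 20), (40, 23, 29), (40, 23, 32), (40, 23, 40)}
Filtering on C < C2 leaves {(1, 26, 23), (18, 23, 20), (18, 23, 29), (18, 23, 32), (18, 23, 40), (20, 23, 29), (20, 23, 32), (20, 23, 40), (29, 23, 32), (29, 23, 40), (3, 28, 10), (32, 23, 40)}.
Keep only column(s) C2, C: {(10, 3), (20, 18), (23, 1), (29, 18), (29, 20), (32, 18), (32, 20), (32, 29), (40, 18), (40, 20), (40, 29), (40, 32)}

{(10, 3), (20, 18), (23, 1), (29, 18), (29, 20), (32, 18), (32, 20), (32, 29), (40, 18), (40, 20), (40, 29), (40, 32)}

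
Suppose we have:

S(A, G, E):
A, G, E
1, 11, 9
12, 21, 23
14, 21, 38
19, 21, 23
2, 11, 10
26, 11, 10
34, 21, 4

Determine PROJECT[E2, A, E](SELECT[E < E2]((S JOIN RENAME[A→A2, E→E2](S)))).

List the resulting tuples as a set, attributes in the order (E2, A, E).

{(10, 1, 9), (23, 34, 4), (38, 12, 23), (38, 19, 23), (38, 34, 4)}

ρ[A→A2, E→E2]: schema becomes (A2, G, E2); tuples unchanged.
Joining S and RENAME[A→A2, E→E2](S) on G yields {(1, 11, 9, 1, 9), (1, 11, 9, 2, 10), (1, 11, 9, 26, 10), (12, 21, 23, 12, 23), (12, 21, 23, 14, 38), (12, 21, 23, 19, 23), (12, 21, 23, 34, 4), (14, 21, 38, 12, 23), (14, 21, 38, 14, 38), (14, 21, 38, 19, 23), (14, 21, 38, 34, 4), (19, 21, 23, 12, 23), (19, 21, 23, 14, 38), (19, 21, 23, 19, 23), (19, 21, 23, 34, 4), (2, 11, 10, 1, 9), (2, 11, 10, 2, 10), (2, 11, 10, 26, 10), (26, 11, 10, 1, 9), (26, 11, 10, 2, 10), (26, 11, 10, 26, 10), (34, 21, 4, 12, 23), (34, 21, 4, 14, 38), (34, 21, 4, 19, 23), (34, 21, 4, 34, 4)}.
Filtering on E < E2 leaves {(1, 11, 9, 2, 10), (1, 11, 9, 26, 10), (12, 21, 23, 14, 38), (19, 21, 23, 14, 38), (34, 21, 4, 12, 23), (34, 21, 4, 14, 38), (34, 21, 4, 19, 23)}.
Projecting to E2, A, E (2 duplicate(s) eliminated): {(10, 1, 9), (23, 34, 4), (38, 12, 23), (38, 19, 23), (38, 34, 4)}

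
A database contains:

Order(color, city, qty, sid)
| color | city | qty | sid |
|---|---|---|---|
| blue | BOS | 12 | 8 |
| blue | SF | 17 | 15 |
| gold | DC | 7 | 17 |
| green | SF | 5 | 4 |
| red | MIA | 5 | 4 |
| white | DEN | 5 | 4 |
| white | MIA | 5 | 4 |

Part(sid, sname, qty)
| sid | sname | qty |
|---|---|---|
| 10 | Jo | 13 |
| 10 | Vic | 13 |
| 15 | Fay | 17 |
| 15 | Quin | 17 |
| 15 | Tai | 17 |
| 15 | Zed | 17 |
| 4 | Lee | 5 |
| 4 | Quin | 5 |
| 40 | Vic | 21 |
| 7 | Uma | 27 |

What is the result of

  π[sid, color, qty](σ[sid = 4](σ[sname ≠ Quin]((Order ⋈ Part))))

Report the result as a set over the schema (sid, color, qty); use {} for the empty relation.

{(4, green, 5), (4, red, 5), (4, white, 5)}

Order ⋈ Part (natural join on qty, sid): {(blue, SF, 17, 15, Fay), (blue, SF, 17, 15, Quin), (blue, SF, 17, 15, Tai), (blue, SF, 17, 15, Zed), (green, SF, 5, 4, Lee), (green, SF, 5, 4, Quin), (red, MIA, 5, 4, Lee), (red, MIA, 5, 4, Quin), (white, DEN, 5, 4, Lee), (white, DEN, 5, 4, Quin), (white, MIA, 5, 4, Lee), (white, MIA, 5, 4, Quin)}
Apply σ_{sname ≠ Quin}; surviving tuples: {(blue, SF, 17, 15, Fay), (blue, SF, 17, 15, Tai), (blue, SF, 17, 15, Zed), (green, SF, 5, 4, Lee), (red, MIA, 5, 4, Lee), (white, DEN, 5, 4, Lee), (white, MIA, 5, 4, Lee)}
Apply σ_{sid = 4}; surviving tuples: {(green, SF, 5, 4, Lee), (red, MIA, 5, 4, Lee), (white, DEN, 5, 4, Lee), (white, MIA, 5, 4, Lee)}
π_{sid, color, qty} gives {(4, green, 5), (4, red, 5), (4, white, 5)} (1 duplicate(s) eliminated).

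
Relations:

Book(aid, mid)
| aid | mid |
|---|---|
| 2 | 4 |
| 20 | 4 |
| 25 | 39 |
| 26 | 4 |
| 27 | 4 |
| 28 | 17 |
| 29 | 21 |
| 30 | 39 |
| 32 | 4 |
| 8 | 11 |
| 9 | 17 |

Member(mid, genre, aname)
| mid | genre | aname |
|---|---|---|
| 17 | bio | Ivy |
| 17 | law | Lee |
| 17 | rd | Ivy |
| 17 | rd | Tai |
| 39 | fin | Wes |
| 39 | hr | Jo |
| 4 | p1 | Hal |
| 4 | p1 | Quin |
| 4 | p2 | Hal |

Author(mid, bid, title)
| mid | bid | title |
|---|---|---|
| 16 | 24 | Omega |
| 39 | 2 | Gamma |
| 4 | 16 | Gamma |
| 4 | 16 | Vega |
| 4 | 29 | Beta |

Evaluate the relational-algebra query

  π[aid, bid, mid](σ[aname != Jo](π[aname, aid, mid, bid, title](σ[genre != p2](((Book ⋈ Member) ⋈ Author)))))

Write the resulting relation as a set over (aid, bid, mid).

{(2, 16, 4), (2, 29, 4), (20, 16, 4), (20, 29, 4), (25, 2, 39), (26, 16, 4), (26, 29, 4), (27, 16, 4), (27, 29, 4), (30, 2, 39), (32, 16, 4), (32, 29, 4)}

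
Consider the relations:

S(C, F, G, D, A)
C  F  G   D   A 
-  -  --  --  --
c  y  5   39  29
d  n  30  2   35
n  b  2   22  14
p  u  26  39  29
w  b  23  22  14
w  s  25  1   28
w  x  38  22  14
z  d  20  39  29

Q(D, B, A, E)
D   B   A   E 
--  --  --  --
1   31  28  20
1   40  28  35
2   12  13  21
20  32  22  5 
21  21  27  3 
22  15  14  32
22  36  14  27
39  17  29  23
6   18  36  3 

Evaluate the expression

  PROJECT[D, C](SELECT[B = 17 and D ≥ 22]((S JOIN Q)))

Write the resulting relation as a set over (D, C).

{(39, c), (39, p), (39, z)}

S ⋈ Q (natural join on D, A): {(c, y, 5, 39, 29, 17, 23), (n, b, 2, 22, 14, 15, 32), (n, b, 2, 22, 14, 36, 27), (p, u, 26, 39, 29, 17, 23), (w, b, 23, 22, 14, 15, 32), (w, b, 23, 22, 14, 36, 27), (w, s, 25, 1, 28, 31, 20), (w, s, 25, 1, 28, 40, 35), (w, x, 38, 22, 14, 15, 32), (w, x, 38, 22, 14, 36, 27), (z, d, 20, 39, 29, 17, 23)}
Filtering on B = 17 and D ≥ 22 leaves {(c, y, 5, 39, 29, 17, 23), (p, u, 26, 39, 29, 17, 23), (z, d, 20, 39, 29, 17, 23)}.
Keep only column(s) D, C: {(39, c), (39, p), (39, z)}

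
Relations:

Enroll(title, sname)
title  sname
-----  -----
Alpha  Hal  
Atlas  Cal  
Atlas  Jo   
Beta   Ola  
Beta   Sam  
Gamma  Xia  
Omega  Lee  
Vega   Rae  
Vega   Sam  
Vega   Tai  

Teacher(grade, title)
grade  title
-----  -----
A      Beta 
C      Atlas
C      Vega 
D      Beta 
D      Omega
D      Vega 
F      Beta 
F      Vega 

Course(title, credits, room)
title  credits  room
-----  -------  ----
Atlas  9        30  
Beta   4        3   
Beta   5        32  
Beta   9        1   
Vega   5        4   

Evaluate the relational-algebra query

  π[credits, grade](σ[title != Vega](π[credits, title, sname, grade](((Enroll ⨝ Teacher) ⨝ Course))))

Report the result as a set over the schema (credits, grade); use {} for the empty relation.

Natural join on title: {(Atlas, Cal, C), (Atlas, Jo, C), (Beta, Ola, A), (Beta, Ola, D), (Beta, Ola, F), (Beta, Sam, A), (Beta, Sam, D), (Beta, Sam, F), (Omega, Lee, D), (Vega, Rae, C), (Vega, Rae, D), (Vega, Rae, F), (Vega, Sam, C), (Vega, Sam, D), (Vega, Sam, F), (Vega, Tai, C), (Vega, Tai, D), (Vega, Tai, F)}
Natural join on title: {(Atlas, Cal, C, 9, 30), (Atlas, Jo, C, 9, 30), (Beta, Ola, A, 4, 3), (Beta, Ola, A, 5, 32), (Beta, Ola, A, 9, 1), (Beta, Ola, D, 4, 3), (Beta, Ola, D, 5, 32), (Beta, Ola, D, 9, 1), (Beta, Ola, F, 4, 3), (Beta, Ola, F, 5, 32), (Beta, Ola, F, 9, 1), (Beta, Sam, A, 4, 3), (Beta, Sam, A, 5, 32), (Beta, Sam, A, 9, 1), (Beta, Sam, D, 4, 3), (Beta, Sam, D, 5, 32), (Beta, Sam, D, 9, 1), (Beta, Sam, F, 4, 3), (Beta, Sam, F, 5, 32), (Beta, Sam, F, 9, 1), (Vega, Rae, C, 5, 4), (Vega, Rae, D, 5, 4), (Vega, Rae, F, 5, 4), (Vega, Sam, C, 5, 4), (Vega, Sam, D, 5, 4), (Vega, Sam, F, 5, 4), (Vega, Tai, C, 5, 4), (Vega, Tai, D, 5, 4), (Vega, Tai, F, 5, 4)}
π[credits, title, sname, grade]: project onto (credits, title, sname, grade) → {(4, Beta, Ola, A), (4, Beta, Ola, D), (4, Beta, Ola, F), (4, Beta, Sam, A), (4, Beta, Sam, D), (4, Beta, Sam, F), (5, Beta, Ola, A), (5, Beta, Ola, D), (5, Beta, Ola, F), (5, Beta, Sam, A), (5, Beta, Sam, D), (5, Beta, Sam, F), (5, Vega, Rae, C), (5, Vega, Rae, D), (5, Vega, Rae, F), (5, Vega, Sam, C), (5, Vega, Sam, D), (5, Vega, Sam, F), (5, Vega, Tai, C), (5, Vega, Tai, D), (5, Vega, Tai, F), (9, Atlas, Cal, C), (9, Atlas, Jo, C), (9, Beta, Ola, A), (9, Beta, Ola, D), (9, Beta, Ola, F), (9, Beta, Sam, A), (9, Beta, Sam, D), (9, Beta, Sam, F)}
Apply σ_{title != Vega}; surviving tuples: {(4, Beta, Ola, A), (4, Beta, Ola, D), (4, Beta, Ola, F), (4, Beta, Sam, A), (4, Beta, Sam, D), (4, Beta, Sam, F), (5, Beta, Ola, A), (5, Beta, Ola, D), (5, Beta, Ola, F), (5, Beta, Sam, A), (5, Beta, Sam, D), (5, Beta, Sam, F), (9, Atlas, Cal, C), (9, Atlas, Jo, C), (9, Beta, Ola, A), (9, Beta, Ola, D), (9, Beta, Ola, F), (9, Beta, Sam, A), (9, Beta, Sam, D), (9, Beta, Sam, F)}
π[credits, grade]: project onto (credits, grade) (10 duplicate(s) eliminated) → {(4, A), (4, D), (4, F), (5, A), (5, D), (5, F), (9, A), (9, C), (9, D), (9, F)}

{(4, A), (4, D), (4, F), (5, A), (5, D), (5, F), (9, A), (9, C), (9, D), (9, F)}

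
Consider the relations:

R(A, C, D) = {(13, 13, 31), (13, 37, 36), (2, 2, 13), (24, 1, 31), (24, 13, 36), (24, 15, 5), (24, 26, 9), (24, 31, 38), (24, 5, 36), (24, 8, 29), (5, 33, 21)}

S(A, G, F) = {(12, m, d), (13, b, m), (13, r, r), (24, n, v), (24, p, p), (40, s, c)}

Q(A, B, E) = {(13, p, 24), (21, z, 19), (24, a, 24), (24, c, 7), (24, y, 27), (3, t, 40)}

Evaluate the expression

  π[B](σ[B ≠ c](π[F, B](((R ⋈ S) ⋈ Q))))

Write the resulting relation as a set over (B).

Natural join on A: {(13, 13, 31, b, m), (13, 13, 31, r, r), (13, 37, 36, b, m), (13, 37, 36, r, r), (24, 1, 31, n, v), (24, 1, 31, p, p), (24, 13, 36, n, v), (24, 13, 36, p, p), (24, 15, 5, n, v), (24, 15, 5, p, p), (24, 26, 9, n, v), (24, 26, 9, p, p), (24, 31, 38, n, v), (24, 31, 38, p, p), (24, 5, 36, n, v), (24, 5, 36, p, p), (24, 8, 29, n, v), (24, 8, 29, p, p)}
Natural join on A: {(13, 13, 31, b, m, p, 24), (13, 13, 31, r, r, p, 24), (13, 37, 36, b, m, p, 24), (13, 37, 36, r, r, p, 24), (24, 1, 31, n, v, a, 24), (24, 1, 31, n, v, c, 7), (24, 1, 31, n, v, y, 27), (24, 1, 31, p, p, a, 24), (24, 1, 31, p, p, c, 7), (24, 1, 31, p, p, y, 27), (24, 13, 36, n, v, a, 24), (24, 13, 36, n, v, c, 7), (24, 13, 36, n, v, y, 27), (24, 13, 36, p, p, a, 24), (24, 13, 36, p, p, c, 7), (24, 13, 36, p, p, y, 27), (24, 15, 5, n, v, a, 24), (24, 15, 5, n, v, c, 7), (24, 15, 5, n, v, y, 27), (24, 15, 5, p, p, a, 24), (24, 15, 5, p, p, c, 7), (24, 15, 5, p, p, y, 27), (24, 26, 9, n, v, a, 24), (24, 26, 9, n, v, c, 7), (24, 26, 9, n, v, y, 27), (24, 26, 9, p, p, a, 24), (24, 26, 9, p, p, c, 7), (24, 26, 9, p, p, y, 27), (24, 31, 38, n, v, a, 24), (24, 31, 38, n, v, c, 7), (24, 31, 38, n, v, y, 27), (24, 31, 38, p, p, a, 24), (24, 31, 38, p, p, c, 7), (24, 31, 38, p, p, y, 27), (24, 5, 36, n, v, a, 24), (24, 5, 36, n, v, c, 7), (24, 5, 36, n, v, y, 27), (24, 5, 36, p, p, a, 24), (24, 5, 36, p, p, c, 7), (24, 5, 36, p, p, y, 27), (24, 8, 29, n, v, a, 24), (24, 8, 29, n, v, c, 7), (24, 8, 29, n, v, y, 27), (24, 8, 29, p, p, a, 24), (24, 8, 29, p, p, c, 7), (24, 8, 29, p, p, y, 27)}
π_{F, B} gives {(m, p), (p, a), (p, c), (p, y), (r, p), (v, a), (v, c), (v, y)} (38 duplicate(s) eliminated).
Selection B ≠ c: {(m, p), (p, a), (p, y), (r, p), (v, a), (v, y)}
π_{B} gives {a, p, y} (3 duplicate(s) eliminated).

{a, p, y}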